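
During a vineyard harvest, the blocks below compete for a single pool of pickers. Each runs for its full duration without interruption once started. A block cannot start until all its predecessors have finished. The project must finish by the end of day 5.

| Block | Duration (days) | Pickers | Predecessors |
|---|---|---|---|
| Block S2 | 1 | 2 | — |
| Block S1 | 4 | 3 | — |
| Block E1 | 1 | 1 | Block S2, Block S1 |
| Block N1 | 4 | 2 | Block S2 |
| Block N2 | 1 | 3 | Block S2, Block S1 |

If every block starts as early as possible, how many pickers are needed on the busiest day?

Early-start schedule: Block S2@1, Block S1@1, Block E1@5, Block N1@2, Block N2@5.
Load per day: day 1: 5, day 2: 5, day 3: 5, day 4: 5, day 5: 6.
Peak is 6.

6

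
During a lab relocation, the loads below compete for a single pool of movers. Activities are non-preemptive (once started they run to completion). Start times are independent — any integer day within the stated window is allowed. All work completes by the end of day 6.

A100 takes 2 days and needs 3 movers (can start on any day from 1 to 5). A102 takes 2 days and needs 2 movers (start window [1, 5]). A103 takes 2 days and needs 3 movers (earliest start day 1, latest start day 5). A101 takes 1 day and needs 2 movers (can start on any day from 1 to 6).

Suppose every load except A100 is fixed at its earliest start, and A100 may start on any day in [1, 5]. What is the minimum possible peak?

A100@1: d1:10  d2:8  d3:0  d4:0  d5:0  d6:0 → peak 10
A100@2: d1:7  d2:8  d3:3  d4:0  d5:0  d6:0 → peak 8
A100@3: d1:7  d2:5  d3:3  d4:3  d5:0  d6:0 → peak 7
A100@4: d1:7  d2:5  d3:0  d4:3  d5:3  d6:0 → peak 7
A100@5: d1:7  d2:5  d3:0  d4:0  d5:3  d6:3 → peak 7
Best is A100@3, peak 7.

7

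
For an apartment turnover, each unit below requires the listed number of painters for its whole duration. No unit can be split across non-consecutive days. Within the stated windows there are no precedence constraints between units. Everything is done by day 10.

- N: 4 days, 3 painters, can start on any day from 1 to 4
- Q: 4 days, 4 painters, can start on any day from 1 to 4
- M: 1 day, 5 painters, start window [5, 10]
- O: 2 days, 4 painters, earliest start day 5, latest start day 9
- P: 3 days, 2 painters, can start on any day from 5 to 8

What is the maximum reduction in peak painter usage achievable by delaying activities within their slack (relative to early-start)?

Early-start peak: d1:7  d2:7  d3:7  d4:7  d5:11  d6:6  d7:2  d8:0  d9:0  d10:0 ⇒ 11.
Leveled (N@1, Q@1, M@5, O@6, P@5): d1:7  d2:7  d3:7  d4:7  d5:7  d6:6  d7:6  d8:0  d9:0  d10:0 ⇒ 7.
Reduction 11 − 7 = 4.

4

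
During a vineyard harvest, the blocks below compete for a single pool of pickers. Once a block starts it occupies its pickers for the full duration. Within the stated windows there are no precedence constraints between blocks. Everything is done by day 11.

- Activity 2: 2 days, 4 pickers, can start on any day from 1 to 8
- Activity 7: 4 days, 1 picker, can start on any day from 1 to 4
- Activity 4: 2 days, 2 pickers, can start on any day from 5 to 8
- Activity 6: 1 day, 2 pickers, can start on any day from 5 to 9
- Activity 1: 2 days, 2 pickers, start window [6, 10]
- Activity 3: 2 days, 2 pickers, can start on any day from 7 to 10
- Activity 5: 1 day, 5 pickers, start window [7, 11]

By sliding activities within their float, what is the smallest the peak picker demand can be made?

Early-start (Activity 2@1, Activity 7@1, Activity 4@5, Activity 6@5, Activity 1@6, Activity 3@7, Activity 5@7) gives peak 9: d1:5  d2:5  d3:1  d4:1  d5:4  d6:4  d7:9  d8:2  d9:0  d10:0  d11:0.
Shift Activity 5→9.
Schedule Activity 2@1, Activity 7@1, Activity 4@5, Activity 6@5, Activity 1@6, Activity 3@7, Activity 5@9: d1:5  d2:5  d3:1  d4:1  d5:4  d6:4  d7:4  d8:2  d9:5  d10:0  d11:0 — peak 5.

5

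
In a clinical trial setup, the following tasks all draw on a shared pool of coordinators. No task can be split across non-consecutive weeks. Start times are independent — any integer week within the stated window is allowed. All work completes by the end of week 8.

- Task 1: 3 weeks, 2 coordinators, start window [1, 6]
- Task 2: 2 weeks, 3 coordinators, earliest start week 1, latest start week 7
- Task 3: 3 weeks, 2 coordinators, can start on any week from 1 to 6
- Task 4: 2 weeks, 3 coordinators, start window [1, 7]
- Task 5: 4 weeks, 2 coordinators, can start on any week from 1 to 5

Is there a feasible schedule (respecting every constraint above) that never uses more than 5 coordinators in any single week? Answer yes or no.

Schedule Task 1@1, Task 2@1, Task 3@3, Task 4@6, Task 5@4: w1:5  w2:5  w3:4  w4:4  w5:4  w6:5  w7:5  w8:0 — peak 5 ≤ 5.

yes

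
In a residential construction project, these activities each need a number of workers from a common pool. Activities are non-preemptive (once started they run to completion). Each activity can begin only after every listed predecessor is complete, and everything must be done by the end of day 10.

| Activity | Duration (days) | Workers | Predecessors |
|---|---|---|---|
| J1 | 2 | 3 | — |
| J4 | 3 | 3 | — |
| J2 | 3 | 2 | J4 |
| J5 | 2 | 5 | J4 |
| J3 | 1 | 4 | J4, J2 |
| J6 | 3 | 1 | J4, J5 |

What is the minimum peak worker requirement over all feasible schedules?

5

Early-start (J1@1, J4@1, J2@4, J5@4, J3@7, J6@6) gives peak 7: d1:6  d2:6  d3:3  d4:7  d5:7  d6:3  d7:5  d8:1  d9:0  d10:0.
Shift J1→6, J2→6, J3→9, J6→8.
Schedule J1@6, J4@1, J2@6, J5@4, J3@9, J6@8: d1:3  d2:3  d3:3  d4:5  d5:5  d6:5  d7:5  d8:3  d9:5  d10:1 — peak 5.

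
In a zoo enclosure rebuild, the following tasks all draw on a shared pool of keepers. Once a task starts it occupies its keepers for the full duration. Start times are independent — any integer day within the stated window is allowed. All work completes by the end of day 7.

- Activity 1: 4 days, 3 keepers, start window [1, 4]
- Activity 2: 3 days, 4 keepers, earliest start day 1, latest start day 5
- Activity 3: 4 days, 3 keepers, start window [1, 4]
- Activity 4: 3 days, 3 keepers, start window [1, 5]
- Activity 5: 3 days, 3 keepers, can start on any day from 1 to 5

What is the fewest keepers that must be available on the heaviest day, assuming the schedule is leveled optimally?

9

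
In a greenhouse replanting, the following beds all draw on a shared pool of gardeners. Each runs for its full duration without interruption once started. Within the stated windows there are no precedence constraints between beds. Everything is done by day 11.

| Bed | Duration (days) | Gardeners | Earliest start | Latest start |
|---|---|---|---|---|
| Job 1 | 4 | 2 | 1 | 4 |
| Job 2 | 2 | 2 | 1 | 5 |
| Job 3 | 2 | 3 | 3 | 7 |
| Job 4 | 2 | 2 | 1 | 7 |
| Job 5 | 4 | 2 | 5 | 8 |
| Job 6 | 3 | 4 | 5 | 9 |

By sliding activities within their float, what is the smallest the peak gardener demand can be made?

Early-start (Job 1@1, Job 2@1, Job 3@3, Job 4@1, Job 5@5, Job 6@5) gives peak 6: d1:6  d2:6  d3:5  d4:5  d5:6  d6:6  d7:6  d8:2  d9:0  d10:0  d11:0.
Shift Job 4→5, Job 6→9.
Schedule Job 1@1, Job 2@1, Job 3@3, Job 4@5, Job 5@5, Job 6@9: d1:4  d2:4  d3:5  d4:5  d5:4  d6:4  d7:2  d8:2  d9:4  d10:4  d11:4 — peak 5.

5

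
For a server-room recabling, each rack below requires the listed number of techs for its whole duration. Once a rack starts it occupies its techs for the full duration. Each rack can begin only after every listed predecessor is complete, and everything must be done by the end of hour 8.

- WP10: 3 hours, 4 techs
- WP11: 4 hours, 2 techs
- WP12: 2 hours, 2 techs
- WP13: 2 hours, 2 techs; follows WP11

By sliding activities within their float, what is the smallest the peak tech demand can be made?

6

Early-start (WP10@1, WP11@1, WP12@1, WP13@5) gives peak 8: h1:8  h2:8  h3:6  h4:2  h5:2  h6:2  h7:0  h8:0.
Shift WP12→4.
Schedule WP10@1, WP11@1, WP12@4, WP13@5: h1:6  h2:6  h3:6  h4:4  h5:4  h6:2  h7:0  h8:0 — peak 6.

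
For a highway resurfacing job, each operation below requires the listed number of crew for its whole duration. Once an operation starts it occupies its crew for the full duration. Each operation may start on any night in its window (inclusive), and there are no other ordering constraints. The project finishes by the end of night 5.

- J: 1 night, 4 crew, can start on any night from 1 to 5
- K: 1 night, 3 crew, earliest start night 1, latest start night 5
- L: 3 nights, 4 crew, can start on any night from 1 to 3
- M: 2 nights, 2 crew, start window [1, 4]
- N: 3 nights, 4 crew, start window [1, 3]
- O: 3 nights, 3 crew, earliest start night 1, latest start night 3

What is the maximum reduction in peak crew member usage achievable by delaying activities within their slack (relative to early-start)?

Early-start peak: n1:20  n2:13  n3:11  n4:0  n5:0 ⇒ 20.
Leveled (J@1, K@1, L@1, M@4, N@2, O@2): n1:11  n2:11  n3:11  n4:9  n5:2 ⇒ 11.
Reduction 20 − 11 = 9.

9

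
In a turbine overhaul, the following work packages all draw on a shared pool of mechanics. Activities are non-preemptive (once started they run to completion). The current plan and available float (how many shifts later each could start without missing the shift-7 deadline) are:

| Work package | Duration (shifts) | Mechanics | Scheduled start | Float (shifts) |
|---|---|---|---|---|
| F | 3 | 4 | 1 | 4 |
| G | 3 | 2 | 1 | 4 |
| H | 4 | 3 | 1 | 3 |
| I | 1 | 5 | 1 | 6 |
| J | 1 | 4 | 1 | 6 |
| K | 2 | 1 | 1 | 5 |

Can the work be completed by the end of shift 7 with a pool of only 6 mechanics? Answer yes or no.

no

The minimum achievable peak is 7; 6 < 7, so no feasible schedule stays within the cap.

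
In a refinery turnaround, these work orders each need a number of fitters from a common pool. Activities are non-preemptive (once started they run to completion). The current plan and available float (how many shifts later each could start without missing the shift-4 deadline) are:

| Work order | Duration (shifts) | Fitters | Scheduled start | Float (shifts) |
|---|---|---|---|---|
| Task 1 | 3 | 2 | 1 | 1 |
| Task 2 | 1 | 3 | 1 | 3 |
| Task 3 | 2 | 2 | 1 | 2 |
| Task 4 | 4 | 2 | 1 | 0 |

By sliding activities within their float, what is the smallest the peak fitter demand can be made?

Early-start (Task 1@1, Task 2@1, Task 3@1, Task 4@1) gives peak 9: s1:9  s2:6  s3:4  s4:2.
Shift Task 2→4.
Schedule Task 1@1, Task 2@4, Task 3@1, Task 4@1: s1:6  s2:6  s3:4  s4:5 — peak 6.
Total fitter-shifts = 21 over 4 shifts ⇒ peak ≥ ⌈21/4⌉ = 6, so 6 is optimal.

6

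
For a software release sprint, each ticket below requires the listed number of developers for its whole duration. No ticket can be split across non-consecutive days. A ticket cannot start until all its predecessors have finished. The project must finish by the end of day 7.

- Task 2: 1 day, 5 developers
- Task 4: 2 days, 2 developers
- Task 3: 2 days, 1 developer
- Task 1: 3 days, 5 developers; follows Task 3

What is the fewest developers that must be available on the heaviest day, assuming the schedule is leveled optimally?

5

Early-start (Task 2@1, Task 4@1, Task 3@1, Task 1@3) gives peak 8: d1:8  d2:3  d3:5  d4:5  d5:5  d6:0  d7:0.
Shift Task 4→2, Task 3→2, Task 1→4.
Schedule Task 2@1, Task 4@2, Task 3@2, Task 1@4: d1:5  d2:3  d3:3  d4:5  d5:5  d6:5  d7:0 — peak 5.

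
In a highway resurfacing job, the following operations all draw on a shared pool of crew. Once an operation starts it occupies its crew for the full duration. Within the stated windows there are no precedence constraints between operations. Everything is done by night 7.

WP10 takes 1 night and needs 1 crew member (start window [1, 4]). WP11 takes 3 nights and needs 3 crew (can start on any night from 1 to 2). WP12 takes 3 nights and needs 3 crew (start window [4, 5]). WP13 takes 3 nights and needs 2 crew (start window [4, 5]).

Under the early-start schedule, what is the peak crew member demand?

5

Early-start schedule: WP10@1, WP11@1, WP12@4, WP13@4.
Load per night: night 1: 4, night 2: 3, night 3: 3, night 4: 5, night 5: 5, night 6: 5, night 7: 0.
Peak is 5.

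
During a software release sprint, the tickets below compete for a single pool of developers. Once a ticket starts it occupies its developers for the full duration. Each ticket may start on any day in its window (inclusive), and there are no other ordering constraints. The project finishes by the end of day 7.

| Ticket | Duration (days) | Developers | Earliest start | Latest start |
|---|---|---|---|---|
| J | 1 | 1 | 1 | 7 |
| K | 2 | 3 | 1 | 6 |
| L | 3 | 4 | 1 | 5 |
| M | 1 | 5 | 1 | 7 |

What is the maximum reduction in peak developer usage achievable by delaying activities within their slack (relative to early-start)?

8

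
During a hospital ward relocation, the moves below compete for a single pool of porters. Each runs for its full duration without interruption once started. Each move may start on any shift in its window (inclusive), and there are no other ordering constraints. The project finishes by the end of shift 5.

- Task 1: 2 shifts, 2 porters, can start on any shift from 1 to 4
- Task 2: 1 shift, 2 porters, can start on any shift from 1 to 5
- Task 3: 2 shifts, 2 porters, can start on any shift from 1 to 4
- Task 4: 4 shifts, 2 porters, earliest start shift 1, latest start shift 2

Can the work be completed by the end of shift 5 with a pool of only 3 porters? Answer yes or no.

no

Total porter-shifts = 18; over 5 shifts the average is 18/5 > 3, so some shift must exceed 3.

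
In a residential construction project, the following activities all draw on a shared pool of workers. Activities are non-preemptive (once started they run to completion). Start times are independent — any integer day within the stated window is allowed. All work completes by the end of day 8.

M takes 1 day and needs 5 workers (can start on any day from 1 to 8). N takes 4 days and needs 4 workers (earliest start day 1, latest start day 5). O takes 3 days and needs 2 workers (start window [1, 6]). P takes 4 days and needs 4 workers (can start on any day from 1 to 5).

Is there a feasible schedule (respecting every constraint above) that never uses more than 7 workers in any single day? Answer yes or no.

The minimum achievable peak is 8; 7 < 8, so no feasible schedule stays within the cap.

no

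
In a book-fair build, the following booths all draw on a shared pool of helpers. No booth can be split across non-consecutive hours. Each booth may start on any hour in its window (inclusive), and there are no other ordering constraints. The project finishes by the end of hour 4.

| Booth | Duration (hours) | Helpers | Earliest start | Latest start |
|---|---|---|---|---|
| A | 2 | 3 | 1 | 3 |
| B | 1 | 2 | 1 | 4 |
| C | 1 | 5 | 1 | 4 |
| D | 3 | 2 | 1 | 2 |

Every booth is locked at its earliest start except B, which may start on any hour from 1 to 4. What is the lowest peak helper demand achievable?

10

B@1: h1:12  h2:5  h3:2  h4:0 → peak 12
B@2: h1:10  h2:7  h3:2  h4:0 → peak 10
B@3: h1:10  h2:5  h3:4  h4:0 → peak 10
B@4: h1:10  h2:5  h3:2  h4:2 → peak 10
Best is B@2, peak 10.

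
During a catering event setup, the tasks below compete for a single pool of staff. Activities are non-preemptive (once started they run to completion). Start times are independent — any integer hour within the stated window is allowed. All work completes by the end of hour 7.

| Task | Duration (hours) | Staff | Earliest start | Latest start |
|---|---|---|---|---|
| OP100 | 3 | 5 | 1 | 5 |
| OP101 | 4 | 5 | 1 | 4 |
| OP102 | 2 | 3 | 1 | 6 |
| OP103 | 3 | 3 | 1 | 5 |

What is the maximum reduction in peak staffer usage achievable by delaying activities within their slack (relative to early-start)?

8

Early-start peak: h1:16  h2:16  h3:13  h4:5  h5:0  h6:0  h7:0 ⇒ 16.
Leveled (OP100@1, OP101@4, OP102@1, OP103@3): h1:8  h2:8  h3:8  h4:8  h5:8  h6:5  h7:5 ⇒ 8.
Reduction 16 − 8 = 8.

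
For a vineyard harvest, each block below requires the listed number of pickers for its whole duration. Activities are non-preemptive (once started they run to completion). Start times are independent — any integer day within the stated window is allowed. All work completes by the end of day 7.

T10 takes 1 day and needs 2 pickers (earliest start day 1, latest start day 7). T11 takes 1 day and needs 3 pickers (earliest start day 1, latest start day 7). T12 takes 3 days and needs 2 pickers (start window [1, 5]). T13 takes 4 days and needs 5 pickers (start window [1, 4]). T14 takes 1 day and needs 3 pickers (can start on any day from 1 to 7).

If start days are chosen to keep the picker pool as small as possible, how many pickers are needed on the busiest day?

Early-start (T10@1, T11@1, T12@1, T13@1, T14@1) gives peak 15: d1:15  d2:7  d3:7  d4:5  d5:0  d6:0  d7:0.
Shift T11→2, T13→4, T14→3.
Schedule T10@1, T11@2, T12@1, T13@4, T14@3: d1:4  d2:5  d3:5  d4:5  d5:5  d6:5  d7:5 — peak 5.
Total picker-days = 34 over 7 days ⇒ peak ≥ ⌈34/7⌉ = 5, so 5 is optimal.

5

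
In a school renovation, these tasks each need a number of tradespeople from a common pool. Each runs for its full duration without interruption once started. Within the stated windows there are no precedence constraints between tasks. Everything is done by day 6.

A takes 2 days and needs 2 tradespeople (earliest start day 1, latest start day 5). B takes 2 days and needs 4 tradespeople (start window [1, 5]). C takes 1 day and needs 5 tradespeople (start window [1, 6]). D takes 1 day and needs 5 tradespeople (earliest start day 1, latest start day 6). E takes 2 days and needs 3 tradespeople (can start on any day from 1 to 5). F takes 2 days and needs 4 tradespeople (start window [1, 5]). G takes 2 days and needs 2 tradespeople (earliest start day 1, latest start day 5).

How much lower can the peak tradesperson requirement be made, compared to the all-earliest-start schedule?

18

Early-start peak: d1:25  d2:15  d3:0  d4:0  d5:0  d6:0 ⇒ 25.
Leveled (A@1, B@1, C@3, D@4, E@5, F@5, G@3): d1:6  d2:6  d3:7  d4:7  d5:7  d6:7 ⇒ 7.
Reduction 25 − 7 = 18.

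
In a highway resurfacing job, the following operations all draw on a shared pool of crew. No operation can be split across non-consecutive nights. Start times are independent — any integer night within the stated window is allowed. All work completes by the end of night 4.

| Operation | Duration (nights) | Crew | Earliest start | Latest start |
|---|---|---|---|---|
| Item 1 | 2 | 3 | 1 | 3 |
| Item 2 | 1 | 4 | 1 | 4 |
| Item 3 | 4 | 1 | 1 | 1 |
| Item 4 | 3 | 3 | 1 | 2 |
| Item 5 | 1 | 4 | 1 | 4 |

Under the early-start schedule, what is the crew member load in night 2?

7

At early start, night 2 has: Item 1, Item 3, Item 4.
Demand: 3 + 1 + 3 = 7.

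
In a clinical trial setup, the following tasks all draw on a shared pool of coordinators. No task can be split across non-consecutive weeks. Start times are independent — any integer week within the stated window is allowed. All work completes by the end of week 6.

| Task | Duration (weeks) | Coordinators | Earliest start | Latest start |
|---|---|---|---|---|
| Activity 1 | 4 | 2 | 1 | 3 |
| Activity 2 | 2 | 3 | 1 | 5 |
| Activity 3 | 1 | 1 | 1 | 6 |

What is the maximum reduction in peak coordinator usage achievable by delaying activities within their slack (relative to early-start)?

Early-start peak: w1:6  w2:5  w3:2  w4:2  w5:0  w6:0 ⇒ 6.
Leveled (Activity 1@1, Activity 2@5, Activity 3@1): w1:3  w2:2  w3:2  w4:2  w5:3  w6:3 ⇒ 3.
Reduction 6 − 3 = 3.

3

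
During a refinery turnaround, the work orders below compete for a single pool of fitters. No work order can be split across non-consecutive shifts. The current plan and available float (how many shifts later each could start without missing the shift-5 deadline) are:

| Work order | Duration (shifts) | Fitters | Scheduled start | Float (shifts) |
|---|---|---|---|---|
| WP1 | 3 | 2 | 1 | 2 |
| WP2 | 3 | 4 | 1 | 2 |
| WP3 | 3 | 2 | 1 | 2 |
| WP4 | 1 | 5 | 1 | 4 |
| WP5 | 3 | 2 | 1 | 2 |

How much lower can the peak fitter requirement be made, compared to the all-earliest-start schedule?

Early-start peak: s1:15  s2:10  s3:10  s4:0  s5:0 ⇒ 15.
Leveled (WP1@1, WP2@1, WP3@1, WP4@4, WP5@1): s1:10  s2:10  s3:10  s4:5  s5:0 ⇒ 10.
Reduction 15 − 10 = 5.

5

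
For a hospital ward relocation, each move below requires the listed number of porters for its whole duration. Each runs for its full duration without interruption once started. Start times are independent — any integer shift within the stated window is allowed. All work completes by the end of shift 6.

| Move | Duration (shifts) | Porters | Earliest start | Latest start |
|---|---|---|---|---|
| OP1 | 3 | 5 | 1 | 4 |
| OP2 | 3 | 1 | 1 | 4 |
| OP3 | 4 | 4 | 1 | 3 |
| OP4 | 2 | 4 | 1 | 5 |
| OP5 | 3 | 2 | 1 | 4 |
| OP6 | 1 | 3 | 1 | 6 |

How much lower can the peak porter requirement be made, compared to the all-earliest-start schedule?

9

Early-start peak: s1:19  s2:16  s3:12  s4:4  s5:0  s6:0 ⇒ 19.
Leveled (OP1@1, OP2@1, OP3@1, OP4@4, OP5@4, OP6@5): s1:10  s2:10  s3:10  s4:10  s5:9  s6:2 ⇒ 10.
Reduction 19 − 10 = 9.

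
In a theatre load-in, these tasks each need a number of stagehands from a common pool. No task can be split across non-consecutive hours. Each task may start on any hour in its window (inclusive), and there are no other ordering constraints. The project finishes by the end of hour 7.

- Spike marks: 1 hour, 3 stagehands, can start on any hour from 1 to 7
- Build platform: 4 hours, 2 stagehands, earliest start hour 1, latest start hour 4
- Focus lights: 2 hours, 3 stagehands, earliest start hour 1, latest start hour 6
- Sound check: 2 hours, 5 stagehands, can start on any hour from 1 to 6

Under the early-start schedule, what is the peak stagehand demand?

Early-start schedule: Spike marks@1, Build platform@1, Focus lights@1, Sound check@1.
Load per hour: hour 1: 13, hour 2: 10, hour 3: 2, hour 4: 2, hour 5: 0, hour 6: 0, hour 7: 0.
Peak is 13.

13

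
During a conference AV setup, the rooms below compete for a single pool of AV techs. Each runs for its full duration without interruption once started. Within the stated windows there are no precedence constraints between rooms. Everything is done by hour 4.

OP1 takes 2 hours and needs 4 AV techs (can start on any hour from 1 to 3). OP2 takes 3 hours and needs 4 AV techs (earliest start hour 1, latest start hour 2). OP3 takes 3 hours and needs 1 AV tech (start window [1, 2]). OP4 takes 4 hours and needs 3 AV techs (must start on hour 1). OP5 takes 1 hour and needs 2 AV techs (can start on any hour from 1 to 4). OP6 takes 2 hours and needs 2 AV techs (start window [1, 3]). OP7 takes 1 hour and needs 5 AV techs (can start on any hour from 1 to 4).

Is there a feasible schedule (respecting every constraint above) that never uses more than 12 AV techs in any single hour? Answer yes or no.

yes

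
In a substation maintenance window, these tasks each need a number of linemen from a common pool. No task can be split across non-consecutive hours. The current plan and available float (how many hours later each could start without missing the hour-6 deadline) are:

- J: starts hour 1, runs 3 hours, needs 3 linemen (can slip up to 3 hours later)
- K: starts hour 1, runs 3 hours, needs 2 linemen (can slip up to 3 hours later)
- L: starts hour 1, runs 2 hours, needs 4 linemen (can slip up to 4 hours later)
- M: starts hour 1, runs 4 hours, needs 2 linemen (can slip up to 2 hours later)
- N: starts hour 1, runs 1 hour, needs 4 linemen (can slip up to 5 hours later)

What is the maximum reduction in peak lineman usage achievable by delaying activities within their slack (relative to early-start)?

8

Early-start peak: h1:15  h2:11  h3:7  h4:2  h5:0  h6:0 ⇒ 15.
Leveled (J@1, K@1, L@4, M@1, N@6): h1:7  h2:7  h3:7  h4:6  h5:4  h6:4 ⇒ 7.
Reduction 15 − 7 = 8.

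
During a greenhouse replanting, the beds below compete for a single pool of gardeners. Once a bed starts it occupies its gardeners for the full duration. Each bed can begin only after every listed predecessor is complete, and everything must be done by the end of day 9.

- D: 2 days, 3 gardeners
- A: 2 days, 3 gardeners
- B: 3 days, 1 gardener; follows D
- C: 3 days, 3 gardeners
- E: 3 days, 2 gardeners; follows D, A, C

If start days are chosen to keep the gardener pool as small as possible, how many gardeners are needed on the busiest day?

6

Early-start (D@1, A@1, B@3, C@1, E@4) gives peak 9: d1:9  d2:9  d3:4  d4:3  d5:3  d6:2  d7:0  d8:0  d9:0.
Shift C→3, E→6.
Schedule D@1, A@1, B@3, C@3, E@6: d1:6  d2:6  d3:4  d4:4  d5:4  d6:2  d7:2  d8:2  d9:0 — peak 6.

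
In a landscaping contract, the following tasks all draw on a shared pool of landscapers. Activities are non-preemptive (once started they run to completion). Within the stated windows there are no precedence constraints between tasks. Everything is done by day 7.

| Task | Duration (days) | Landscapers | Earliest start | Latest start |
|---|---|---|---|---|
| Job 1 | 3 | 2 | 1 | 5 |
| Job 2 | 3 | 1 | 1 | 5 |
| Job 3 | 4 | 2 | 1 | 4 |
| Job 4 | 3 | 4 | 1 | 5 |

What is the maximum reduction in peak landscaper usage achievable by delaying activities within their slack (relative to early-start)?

Early-start peak: d1:9  d2:9  d3:9  d4:2  d5:0  d6:0  d7:0 ⇒ 9.
Leveled (Job 1@1, Job 2@1, Job 3@1, Job 4@5): d1:5  d2:5  d3:5  d4:2  d5:4  d6:4  d7:4 ⇒ 5.
Reduction 9 − 5 = 4.

4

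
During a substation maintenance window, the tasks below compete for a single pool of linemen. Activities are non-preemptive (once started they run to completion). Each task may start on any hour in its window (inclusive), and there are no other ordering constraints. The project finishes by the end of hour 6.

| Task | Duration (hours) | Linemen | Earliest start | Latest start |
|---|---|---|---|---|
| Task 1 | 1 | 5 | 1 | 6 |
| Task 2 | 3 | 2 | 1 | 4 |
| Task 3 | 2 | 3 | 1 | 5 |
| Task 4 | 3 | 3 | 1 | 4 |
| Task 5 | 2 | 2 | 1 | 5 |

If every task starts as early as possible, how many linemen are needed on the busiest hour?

15

Early-start schedule: Task 1@1, Task 2@1, Task 3@1, Task 4@1, Task 5@1.
Load per hour: hour 1: 15, hour 2: 10, hour 3: 5, hour 4: 0, hour 5: 0, hour 6: 0.
Peak is 15.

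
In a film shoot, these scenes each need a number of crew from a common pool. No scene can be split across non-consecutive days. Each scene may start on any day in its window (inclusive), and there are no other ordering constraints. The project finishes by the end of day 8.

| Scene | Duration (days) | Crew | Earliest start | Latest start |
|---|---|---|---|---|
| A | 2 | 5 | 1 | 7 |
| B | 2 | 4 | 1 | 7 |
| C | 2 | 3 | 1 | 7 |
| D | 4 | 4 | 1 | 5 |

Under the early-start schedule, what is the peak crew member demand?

16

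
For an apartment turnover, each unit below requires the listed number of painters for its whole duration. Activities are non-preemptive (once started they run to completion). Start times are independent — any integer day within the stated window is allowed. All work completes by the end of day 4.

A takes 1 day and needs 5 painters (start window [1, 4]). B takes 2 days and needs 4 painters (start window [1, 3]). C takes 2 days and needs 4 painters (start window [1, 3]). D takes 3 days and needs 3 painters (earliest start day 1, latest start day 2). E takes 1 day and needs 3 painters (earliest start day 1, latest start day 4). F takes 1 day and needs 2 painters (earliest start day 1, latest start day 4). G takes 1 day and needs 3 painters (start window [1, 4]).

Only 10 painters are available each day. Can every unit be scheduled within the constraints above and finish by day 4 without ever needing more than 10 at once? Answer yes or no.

yes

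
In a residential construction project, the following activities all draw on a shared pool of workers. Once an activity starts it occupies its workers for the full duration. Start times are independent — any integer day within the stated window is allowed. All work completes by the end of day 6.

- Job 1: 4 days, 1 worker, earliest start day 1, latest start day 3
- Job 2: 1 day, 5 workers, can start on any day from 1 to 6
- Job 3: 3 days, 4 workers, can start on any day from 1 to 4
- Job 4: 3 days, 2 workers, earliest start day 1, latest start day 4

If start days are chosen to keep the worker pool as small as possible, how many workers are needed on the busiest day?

7

Early-start (Job 1@1, Job 2@1, Job 3@1, Job 4@1) gives peak 12: d1:12  d2:7  d3:7  d4:1  d5:0  d6:0.
Shift Job 3→2, Job 4→2.
Schedule Job 1@1, Job 2@1, Job 3@2, Job 4@2: d1:6  d2:7  d3:7  d4:7  d5:0  d6:0 — peak 7.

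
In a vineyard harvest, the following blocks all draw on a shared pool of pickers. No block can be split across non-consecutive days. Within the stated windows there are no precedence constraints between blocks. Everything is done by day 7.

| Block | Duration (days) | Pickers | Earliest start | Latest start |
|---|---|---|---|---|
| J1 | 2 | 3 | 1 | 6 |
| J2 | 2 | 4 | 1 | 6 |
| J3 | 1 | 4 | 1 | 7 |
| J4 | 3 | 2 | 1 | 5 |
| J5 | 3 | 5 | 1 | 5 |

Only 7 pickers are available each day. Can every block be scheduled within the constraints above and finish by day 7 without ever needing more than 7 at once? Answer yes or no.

Schedule J1@1, J2@1, J3@3, J4@3, J5@4: d1:7  d2:7  d3:6  d4:7  d5:7  d6:5  d7:0 — peak 7 ≤ 7.

yes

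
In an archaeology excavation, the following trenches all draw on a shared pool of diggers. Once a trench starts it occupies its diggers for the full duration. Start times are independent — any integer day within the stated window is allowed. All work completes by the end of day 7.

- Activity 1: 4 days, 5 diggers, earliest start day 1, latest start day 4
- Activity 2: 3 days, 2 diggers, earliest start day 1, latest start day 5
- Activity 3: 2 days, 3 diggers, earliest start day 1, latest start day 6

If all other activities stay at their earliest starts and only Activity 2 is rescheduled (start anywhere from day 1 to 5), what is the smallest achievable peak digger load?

Activity 2@1: d1:10  d2:10  d3:7  d4:5  d5:0  d6:0  d7:0 → peak 10
Activity 2@2: d1:8  d2:10  d3:7  d4:7  d5:0  d6:0  d7:0 → peak 10
Activity 2@3: d1:8  d2:8  d3:7  d4:7  d5:2  d6:0  d7:0 → peak 8
Activity 2@4: d1:8  d2:8  d3:5  d4:7  d5:2  d6:2  d7:0 → peak 8
Activity 2@5: d1:8  d2:8  d3:5  d4:5  d5:2  d6:2  d7:2 → peak 8
Best is Activity 2@3, peak 8.

8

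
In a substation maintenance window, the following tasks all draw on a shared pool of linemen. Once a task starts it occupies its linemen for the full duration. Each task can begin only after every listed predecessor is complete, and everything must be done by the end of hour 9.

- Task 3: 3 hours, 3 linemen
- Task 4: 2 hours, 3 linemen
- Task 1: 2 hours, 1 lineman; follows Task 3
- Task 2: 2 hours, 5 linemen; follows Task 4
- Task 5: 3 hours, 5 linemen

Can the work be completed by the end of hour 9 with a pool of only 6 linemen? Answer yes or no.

Schedule Task 3@1, Task 4@1, Task 1@4, Task 2@4, Task 5@6: h1:6  h2:6  h3:3  h4:6  h5:6  h6:5  h7:5  h8:5  h9:0 — peak 6 ≤ 6.

yes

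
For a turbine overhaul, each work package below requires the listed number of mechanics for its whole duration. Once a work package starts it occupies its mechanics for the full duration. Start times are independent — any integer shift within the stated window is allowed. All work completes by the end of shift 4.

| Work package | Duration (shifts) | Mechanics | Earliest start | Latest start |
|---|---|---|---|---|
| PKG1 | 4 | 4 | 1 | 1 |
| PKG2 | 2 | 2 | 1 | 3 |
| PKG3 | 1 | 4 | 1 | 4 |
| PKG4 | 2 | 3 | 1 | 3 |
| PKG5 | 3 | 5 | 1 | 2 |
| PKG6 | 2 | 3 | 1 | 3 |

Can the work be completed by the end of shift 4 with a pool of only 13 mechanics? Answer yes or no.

The minimum achievable peak is 14; 13 < 14, so no feasible schedule stays within the cap.

no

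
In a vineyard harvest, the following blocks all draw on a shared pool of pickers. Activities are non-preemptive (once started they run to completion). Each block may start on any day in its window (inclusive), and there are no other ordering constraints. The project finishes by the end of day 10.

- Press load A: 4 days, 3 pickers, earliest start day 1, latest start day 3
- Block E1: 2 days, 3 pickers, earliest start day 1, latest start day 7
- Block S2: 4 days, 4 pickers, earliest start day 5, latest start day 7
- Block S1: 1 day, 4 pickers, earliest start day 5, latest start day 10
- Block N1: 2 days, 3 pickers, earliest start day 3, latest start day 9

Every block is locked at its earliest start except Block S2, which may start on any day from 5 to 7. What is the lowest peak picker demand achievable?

6

Block S2@5: d1:6  d2:6  d3:6  d4:6  d5:8  d6:4  d7:4  d8:4  d9:0  d10:0 → peak 8
Block S2@6: d1:6  d2:6  d3:6  d4:6  d5:4  d6:4  d7:4  d8:4  d9:4  d10:0 → peak 6
Block S2@7: d1:6  d2:6  d3:6  d4:6  d5:4  d6:0  d7:4  d8:4  d9:4  d10:4 → peak 6
Best is Block S2@6, peak 6.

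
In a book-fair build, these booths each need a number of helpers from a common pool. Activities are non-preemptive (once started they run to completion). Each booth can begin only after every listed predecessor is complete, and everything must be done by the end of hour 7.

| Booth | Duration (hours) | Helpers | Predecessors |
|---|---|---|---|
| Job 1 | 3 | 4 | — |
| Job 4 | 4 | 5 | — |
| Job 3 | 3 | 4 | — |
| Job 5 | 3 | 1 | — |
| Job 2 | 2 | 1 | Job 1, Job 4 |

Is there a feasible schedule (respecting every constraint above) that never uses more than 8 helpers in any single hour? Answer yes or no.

The minimum achievable peak is 9; 8 < 9, so no feasible schedule stays within the cap.

no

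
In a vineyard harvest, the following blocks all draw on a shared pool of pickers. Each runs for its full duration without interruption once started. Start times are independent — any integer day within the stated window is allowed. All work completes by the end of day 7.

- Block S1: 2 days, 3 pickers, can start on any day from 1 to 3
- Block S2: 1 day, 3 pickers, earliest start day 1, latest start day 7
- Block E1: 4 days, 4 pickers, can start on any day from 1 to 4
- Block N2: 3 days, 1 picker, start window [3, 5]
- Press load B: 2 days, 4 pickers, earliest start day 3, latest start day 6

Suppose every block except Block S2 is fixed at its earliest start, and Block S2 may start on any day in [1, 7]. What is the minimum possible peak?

9

Block S2@1: d1:10  d2:7  d3:9  d4:9  d5:1  d6:0  d7:0 → peak 10
Block S2@2: d1:7  d2:10  d3:9  d4:9  d5:1  d6:0  d7:0 → peak 10
Block S2@3: d1:7  d2:7  d3:12  d4:9  d5:1  d6:0  d7:0 → peak 12
Block S2@4: d1:7  d2:7  d3:9  d4:12  d5:1  d6:0  d7:0 → peak 12
Block S2@5: d1:7  d2:7  d3:9  d4:9  d5:4  d6:0  d7:0 → peak 9
Block S2@6: d1:7  d2:7  d3:9  d4:9  d5:1  d6:3  d7:0 → peak 9
Block S2@7: d1:7  d2:7  d3:9  d4:9  d5:1  d6:0  d7:3 → peak 9
Best is Block S2@5, peak 9.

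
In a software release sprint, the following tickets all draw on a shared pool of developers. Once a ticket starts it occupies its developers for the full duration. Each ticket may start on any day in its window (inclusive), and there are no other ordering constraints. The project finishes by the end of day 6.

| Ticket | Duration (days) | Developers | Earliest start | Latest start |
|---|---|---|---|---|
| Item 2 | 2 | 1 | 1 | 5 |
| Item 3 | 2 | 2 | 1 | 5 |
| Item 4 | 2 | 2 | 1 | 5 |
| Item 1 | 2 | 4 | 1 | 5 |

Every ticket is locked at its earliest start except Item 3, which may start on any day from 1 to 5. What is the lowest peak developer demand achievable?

7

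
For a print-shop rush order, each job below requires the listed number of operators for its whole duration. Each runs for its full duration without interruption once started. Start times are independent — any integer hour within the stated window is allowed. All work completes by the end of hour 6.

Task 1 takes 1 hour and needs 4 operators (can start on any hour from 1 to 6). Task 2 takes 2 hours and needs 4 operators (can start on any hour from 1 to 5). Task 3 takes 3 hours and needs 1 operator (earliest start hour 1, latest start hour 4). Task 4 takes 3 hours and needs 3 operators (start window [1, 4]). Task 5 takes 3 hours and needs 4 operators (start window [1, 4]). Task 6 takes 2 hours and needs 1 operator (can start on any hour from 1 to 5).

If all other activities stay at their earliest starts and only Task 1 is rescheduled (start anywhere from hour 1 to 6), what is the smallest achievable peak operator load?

13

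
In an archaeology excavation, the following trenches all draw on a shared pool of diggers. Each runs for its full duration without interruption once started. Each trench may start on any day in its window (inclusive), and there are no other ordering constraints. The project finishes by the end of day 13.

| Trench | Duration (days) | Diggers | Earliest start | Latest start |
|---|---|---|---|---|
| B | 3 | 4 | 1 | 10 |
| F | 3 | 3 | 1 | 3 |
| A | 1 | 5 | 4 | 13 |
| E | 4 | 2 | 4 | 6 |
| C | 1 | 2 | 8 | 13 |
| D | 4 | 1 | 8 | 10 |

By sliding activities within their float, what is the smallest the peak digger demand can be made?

Early-start (B@1, F@1, A@4, E@4, C@8, D@8) gives peak 7: d1:7  d2:7  d3:7  d4:7  d5:2  d6:2  d7:2  d8:3  d9:1  d10:1  d11:1  d12:0  d13:0.
Shift B→8, A→12, C→11.
Schedule B@8, F@1, A@12, E@4, C@11, D@8: d1:3  d2:3  d3:3  d4:2  d5:2  d6:2  d7:2  d8:5  d9:5  d10:5  d11:3  d12:5  d13:0 — peak 5.

5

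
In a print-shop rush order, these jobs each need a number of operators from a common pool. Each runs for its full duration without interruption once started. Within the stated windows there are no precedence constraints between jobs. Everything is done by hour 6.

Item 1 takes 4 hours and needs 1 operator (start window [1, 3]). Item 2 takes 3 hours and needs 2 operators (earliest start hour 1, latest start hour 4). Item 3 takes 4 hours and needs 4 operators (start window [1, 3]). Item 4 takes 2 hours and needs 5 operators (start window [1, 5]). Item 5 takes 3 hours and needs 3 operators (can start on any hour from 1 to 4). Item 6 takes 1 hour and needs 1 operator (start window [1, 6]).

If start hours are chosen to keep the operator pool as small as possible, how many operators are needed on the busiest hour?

8

Early-start (Item 1@1, Item 2@1, Item 3@1, Item 4@1, Item 5@1, Item 6@1) gives peak 16: h1:16  h2:15  h3:10  h4:5  h5:0  h6:0.
Shift Item 4→5, Item 5→4.
Schedule Item 1@1, Item 2@1, Item 3@1, Item 4@5, Item 5@4, Item 6@1: h1:8  h2:7  h3:7  h4:8  h5:8  h6:8 — peak 8.
Total operator-hours = 46 over 6 hours ⇒ peak ≥ ⌈46/6⌉ = 8, so 8 is optimal.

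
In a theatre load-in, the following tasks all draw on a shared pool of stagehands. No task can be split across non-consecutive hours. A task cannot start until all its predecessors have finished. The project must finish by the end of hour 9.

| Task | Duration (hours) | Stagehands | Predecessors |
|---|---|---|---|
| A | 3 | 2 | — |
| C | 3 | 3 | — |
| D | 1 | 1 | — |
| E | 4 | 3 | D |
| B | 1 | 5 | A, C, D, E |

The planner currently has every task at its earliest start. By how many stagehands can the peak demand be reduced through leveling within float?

3

Early-start peak: h1:6  h2:8  h3:8  h4:3  h5:3  h6:5  h7:0  h8:0  h9:0 ⇒ 8.
Leveled (A@1, C@1, D@4, E@5, B@9): h1:5  h2:5  h3:5  h4:1  h5:3  h6:3  h7:3  h8:3  h9:5 ⇒ 5.
Reduction 8 − 5 = 3.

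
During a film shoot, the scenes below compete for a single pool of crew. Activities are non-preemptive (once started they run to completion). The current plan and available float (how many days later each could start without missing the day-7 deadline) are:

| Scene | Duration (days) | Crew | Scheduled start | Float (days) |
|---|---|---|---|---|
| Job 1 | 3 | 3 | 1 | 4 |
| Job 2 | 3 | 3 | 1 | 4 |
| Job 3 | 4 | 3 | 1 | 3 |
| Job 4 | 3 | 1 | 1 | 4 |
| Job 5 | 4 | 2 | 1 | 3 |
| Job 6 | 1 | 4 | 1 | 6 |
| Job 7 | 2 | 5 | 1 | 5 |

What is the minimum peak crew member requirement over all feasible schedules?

Early-start (Job 1@1, Job 2@1, Job 3@1, Job 4@1, Job 5@1, Job 6@1, Job 7@1) gives peak 21: d1:21  d2:17  d3:12  d4:5  d5:0  d6:0  d7:0.
Shift Job 4→4, Job 5→4, Job 6→5, Job 7→6.
Schedule Job 1@1, Job 2@1, Job 3@1, Job 4@4, Job 5@4, Job 6@5, Job 7@6: d1:9  d2:9  d3:9  d4:6  d5:7  d6:8  d7:7 — peak 9.

9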